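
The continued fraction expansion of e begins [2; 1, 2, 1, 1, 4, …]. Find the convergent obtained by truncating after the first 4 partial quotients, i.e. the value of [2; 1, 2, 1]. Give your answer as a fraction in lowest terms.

Start with 1.
2 + 1/(1/1) = 2 + 1/1 = 3/1
1 + 1/(3/1) = 1 + 1/3 = 4/3
2 + 1/(4/3) = 2 + 3/4 = 11/4

11/4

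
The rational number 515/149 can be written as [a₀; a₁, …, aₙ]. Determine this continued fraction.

515 = 3·149 + 68, so a_0 = 3
149 = 2·68 + 13, so a_1 = 2
68 = 5·13 + 3, so a_2 = 5
13 = 4·3 + 1, so a_3 = 4
3 = 3·1 + 0, so a_4 = 3

[3; 2, 5, 4, 3]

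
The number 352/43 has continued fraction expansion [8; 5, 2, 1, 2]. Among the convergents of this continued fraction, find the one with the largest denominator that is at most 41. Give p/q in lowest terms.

131/16

List convergents until the denominator exceeds the bound:
a_0 = 8: 8/1  (≤ bound)
a_1 = 5: 41/5  (≤ bound)
a_2 = 2: 90/11  (≤ bound)
a_3 = 1: 131/16  (≤ bound)
a_4 = 2: 352/43  (> 41, stop)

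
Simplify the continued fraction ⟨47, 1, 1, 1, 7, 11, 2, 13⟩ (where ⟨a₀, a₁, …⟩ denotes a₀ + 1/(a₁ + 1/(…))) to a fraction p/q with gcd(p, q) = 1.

343621/7211

Start with 13.
2 + 1/(13/1) = 2 + 1/13 = 27/13
11 + 1/(27/13) = 11 + 13/27 = 310/27
7 + 1/(310/27) = 7 + 27/310 = 2197/310
1 + 1/(2197/310) = 1 + 310/2197 = 2507/2197
1 + 1/(2507/2197) = 1 + 2197/2507 = 4704/2507
1 + 1/(4704/2507) = 1 + 2507/4704 = 7211/4704
47 + 1/(7211/4704) = 47 + 4704/7211 = 343621/7211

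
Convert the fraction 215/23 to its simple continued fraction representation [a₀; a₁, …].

[9; 2, 1, 7]

215 = 9·23 + 8, so a_0 = 9
23 = 2·8 + 7, so a_1 = 2
8 = 1·7 + 1, so a_2 = 1
7 = 7·1 + 0, so a_3 = 7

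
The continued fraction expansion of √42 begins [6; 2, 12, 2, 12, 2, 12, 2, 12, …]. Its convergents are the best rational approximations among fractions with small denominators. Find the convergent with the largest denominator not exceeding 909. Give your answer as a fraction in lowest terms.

4206/649

List convergents until the denominator exceeds the bound:
a_0 = 6: 6/1  (≤ bound)
a_1 = 2: 13/2  (≤ bound)
a_2 = 12: 162/25  (≤ bound)
a_3 = 2: 337/52  (≤ bound)
a_4 = 12: 4206/649  (≤ bound)
a_5 = 2: 8749/1350  (> 909, stop)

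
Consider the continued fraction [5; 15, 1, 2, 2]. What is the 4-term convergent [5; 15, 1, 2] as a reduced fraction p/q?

Start with 2.
1 + 1/(2/1) = 1 + 1/2 = 3/2
15 + 1/(3/2) = 15 + 2/3 = 47/3
5 + 1/(47/3) = 5 + 3/47 = 238/47

238/47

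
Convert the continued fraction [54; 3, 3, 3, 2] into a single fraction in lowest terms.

Starting at the tail and folding back:
Start with 2.
3 + 1/(2/1) = 3 + 1/2 = 7/2
3 + 1/(7/2) = 3 + 2/7 = 23/7
3 + 1/(23/7) = 3 + 7/23 = 76/23
54 + 1/(76/23) = 54 + 23/76 = 4127/76

4127/76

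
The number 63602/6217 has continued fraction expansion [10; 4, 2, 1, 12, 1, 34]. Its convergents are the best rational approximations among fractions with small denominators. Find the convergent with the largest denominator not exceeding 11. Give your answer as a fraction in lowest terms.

92/9

List convergents until the denominator exceeds the bound:
a_0 = 10: 10/1  (≤ bound)
a_1 = 4: 41/4  (≤ bound)
a_2 = 2: 92/9  (≤ bound)
a_3 = 1: 133/13  (> 11, stop)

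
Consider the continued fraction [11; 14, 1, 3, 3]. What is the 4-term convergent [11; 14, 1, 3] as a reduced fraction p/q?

Collapse the nested fraction from the inside out:
Start with 3.
1 + 1/(3/1) = 1 + 1/3 = 4/3
14 + 1/(4/3) = 14 + 3/4 = 59/4
11 + 1/(59/4) = 11 + 4/59 = 653/59

653/59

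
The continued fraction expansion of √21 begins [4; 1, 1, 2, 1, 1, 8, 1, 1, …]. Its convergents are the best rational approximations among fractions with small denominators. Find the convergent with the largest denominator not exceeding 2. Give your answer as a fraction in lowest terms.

9/2

a_0 = 4: 4/1  (≤ bound)
a_1 = 1: 5/1  (≤ bound)
a_2 = 1: 9/2  (≤ bound)
a_3 = 2: 23/5  (> 2, stop)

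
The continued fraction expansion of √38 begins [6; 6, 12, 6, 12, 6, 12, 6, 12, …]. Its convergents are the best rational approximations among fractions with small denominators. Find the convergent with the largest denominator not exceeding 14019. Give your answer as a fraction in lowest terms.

33294/5401

a_0 = 6: 6/1  (≤ bound)
a_1 = 6: 37/6  (≤ bound)
a_2 = 12: 450/73  (≤ bound)
a_3 = 6: 2737/444  (≤ bound)
a_4 = 12: 33294/5401  (≤ bound)
a_5 = 6: 202501/32850  (> 14019, stop)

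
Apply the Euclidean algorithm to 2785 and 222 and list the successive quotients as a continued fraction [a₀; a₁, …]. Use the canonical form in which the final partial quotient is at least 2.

Repeatedly divide and take the remainder:
⌊2785/222⌋ = 12, remainder 121
⌊222/121⌋ = 1, remainder 101
⌊121/101⌋ = 1, remainder 20
⌊101/20⌋ = 5, remainder 1
⌊20/1⌋ = 20, remainder 0

[12; 1, 1, 5, 20]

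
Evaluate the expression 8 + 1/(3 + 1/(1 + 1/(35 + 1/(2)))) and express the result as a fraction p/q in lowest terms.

2393/290

Build up convergents one term at a time:
a_0 = 8: 8/1
a_1 = 3: 25/3
a_2 = 1: 33/4
a_3 = 35: 1180/143
a_4 = 2: 2393/290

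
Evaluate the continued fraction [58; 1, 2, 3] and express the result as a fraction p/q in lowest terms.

587/10

Compute successive convergents:
a_0 = 58: 58/1
a_1 = 1: 59/1
a_2 = 2: 176/3
a_3 = 3: 587/10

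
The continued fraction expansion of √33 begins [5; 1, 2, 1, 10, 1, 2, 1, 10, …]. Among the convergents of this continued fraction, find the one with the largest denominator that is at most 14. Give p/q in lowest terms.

23/4

List convergents until the denominator exceeds the bound:
a_0 = 5: 5/1  (≤ bound)
a_1 = 1: 6/1  (≤ bound)
a_2 = 2: 17/3  (≤ bound)
a_3 = 1: 23/4  (≤ bound)
a_4 = 10: 247/43  (> 14, stop)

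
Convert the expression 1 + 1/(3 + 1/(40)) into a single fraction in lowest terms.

161/121

Collapse the nested fraction from the inside out:
Start with 40.
3 + 1/(40/1) = 3 + 1/40 = 121/40
1 + 1/(121/40) = 1 + 40/121 = 161/121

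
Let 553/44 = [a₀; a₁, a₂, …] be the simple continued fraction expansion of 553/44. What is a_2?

1

Repeatedly divide and take the remainder:
553 = 12·44 + 25, so a_0 = 12
44 = 1·25 + 19, so a_1 = 1
25 = 1·19 + 6, so a_2 = 1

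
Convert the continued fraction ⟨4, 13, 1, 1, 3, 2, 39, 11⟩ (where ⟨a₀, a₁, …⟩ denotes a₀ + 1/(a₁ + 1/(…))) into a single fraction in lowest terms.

384377/94355

Start with 11.
39 + 1/(11/1) = 39 + 1/11 = 430/11
2 + 1/(430/11) = 2 + 11/430 = 871/430
3 + 1/(871/430) = 3 + 430/871 = 3043/871
1 + 1/(3043/871) = 1 + 871/3043 = 3914/3043
1 + 1/(3914/3043) = 1 + 3043/3914 = 6957/3914
13 + 1/(6957/3914) = 13 + 3914/6957 = 94355/6957
4 + 1/(94355/6957) = 4 + 6957/94355 = 384377/94355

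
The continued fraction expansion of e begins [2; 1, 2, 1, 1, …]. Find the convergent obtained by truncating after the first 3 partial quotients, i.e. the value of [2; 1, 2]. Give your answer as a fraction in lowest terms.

8/3

Build up convergents one term at a time:
a_0 = 2: 2/1
a_1 = 1: 3/1
a_2 = 2: 8/3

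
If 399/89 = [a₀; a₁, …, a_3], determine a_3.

3

399 = 4·89 + 43, so a_0 = 4
89 = 2·43 + 3, so a_1 = 2
43 = 14·3 + 1, so a_2 = 14
3 = 3·1 + 0, so a_3 = 3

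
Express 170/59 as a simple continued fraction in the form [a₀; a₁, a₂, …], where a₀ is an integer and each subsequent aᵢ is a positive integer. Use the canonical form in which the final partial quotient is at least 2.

[2; 1, 7, 2, 3]

170 = 2·59 + 52, so a_0 = 2
59 = 1·52 + 7, so a_1 = 1
52 = 7·7 + 3, so a_2 = 7
7 = 2·3 + 1, so a_3 = 2
3 = 3·1 + 0, so a_4 = 3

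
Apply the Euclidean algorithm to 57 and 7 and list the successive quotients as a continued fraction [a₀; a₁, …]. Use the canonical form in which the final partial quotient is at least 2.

⌊57/7⌋ = 8, remainder 1
⌊7/1⌋ = 7, remainder 0

[8; 7]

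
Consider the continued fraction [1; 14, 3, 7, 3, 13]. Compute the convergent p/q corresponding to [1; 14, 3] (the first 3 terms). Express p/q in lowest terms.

46/43

a_0 = 1: 1/1
a_1 = 14: 15/14
a_2 = 3: 46/43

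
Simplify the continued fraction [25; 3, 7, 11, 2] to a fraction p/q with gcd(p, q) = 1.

12963/512

Compute successive convergents:
a_0 = 25: 25/1
a_1 = 3: 76/3
a_2 = 7: 557/22
a_3 = 11: 6203/245
a_4 = 2: 12963/512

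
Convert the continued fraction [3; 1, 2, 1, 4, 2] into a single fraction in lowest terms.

a_0 = 3: 3/1
a_1 = 1: 4/1
a_2 = 2: 11/3
a_3 = 1: 15/4
a_4 = 4: 71/19
a_5 = 2: 157/42

157/42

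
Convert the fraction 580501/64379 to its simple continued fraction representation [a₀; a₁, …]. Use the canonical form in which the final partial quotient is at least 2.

[9; 59, 15, 1, 3, 1, 13]

580501 ÷ 64379 → quotient 9, remainder 1090
64379 ÷ 1090 → quotient 59, remainder 69
1090 ÷ 69 → quotient 15, remainder 55
69 ÷ 55 → quotient 1, remainder 14
55 ÷ 14 → quotient 3, remainder 13
14 ÷ 13 → quotient 1, remainder 1
13 ÷ 1 → quotient 13, remainder 0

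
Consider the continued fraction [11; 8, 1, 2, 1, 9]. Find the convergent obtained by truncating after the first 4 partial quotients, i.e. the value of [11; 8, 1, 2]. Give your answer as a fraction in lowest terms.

Start with 2.
1 + 1/(2/1) = 1 + 1/2 = 3/2
8 + 1/(3/2) = 8 + 2/3 = 26/3
11 + 1/(26/3) = 11 + 3/26 = 289/26

289/26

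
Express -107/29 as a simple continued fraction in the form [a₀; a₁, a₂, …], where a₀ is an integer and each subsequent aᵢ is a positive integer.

[-4; 3, 4, 2]

-107 = -4·29 + 9, so a_0 = -4
29 = 3·9 + 2, so a_1 = 3
9 = 4·2 + 1, so a_2 = 4
2 = 2·1 + 0, so a_3 = 2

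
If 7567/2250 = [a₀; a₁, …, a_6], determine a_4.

15

⌊7567/2250⌋ = 3, remainder 817
⌊2250/817⌋ = 2, remainder 616
⌊817/616⌋ = 1, remainder 201
⌊616/201⌋ = 3, remainder 13
⌊201/13⌋ = 15, remainder 6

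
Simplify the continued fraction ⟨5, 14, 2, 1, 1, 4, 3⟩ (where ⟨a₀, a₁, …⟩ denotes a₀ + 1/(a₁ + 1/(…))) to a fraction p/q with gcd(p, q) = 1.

a_0 = 5: 5/1
a_1 = 14: 71/14
a_2 = 2: 147/29
a_3 = 1: 218/43
a_4 = 1: 365/72
a_5 = 4: 1678/331
a_6 = 3: 5399/1065

5399/1065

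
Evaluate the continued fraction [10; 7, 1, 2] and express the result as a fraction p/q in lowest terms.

Starting at the tail and folding back:
Start with 2.
1 + 1/(2/1) = 1 + 1/2 = 3/2
7 + 1/(3/2) = 7 + 2/3 = 23/3
10 + 1/(23/3) = 10 + 3/23 = 233/23

233/23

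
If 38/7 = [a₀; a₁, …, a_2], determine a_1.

2

⌊38/7⌋ = 5, remainder 3
⌊7/3⌋ = 2, remainder 1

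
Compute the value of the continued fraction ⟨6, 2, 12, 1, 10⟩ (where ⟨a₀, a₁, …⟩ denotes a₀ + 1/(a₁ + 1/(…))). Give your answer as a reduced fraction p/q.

1912/295

Start with 10.
1 + 1/(10/1) = 1 + 1/10 = 11/10
12 + 1/(11/10) = 12 + 10/11 = 142/11
2 + 1/(142/11) = 2 + 11/142 = 295/142
6 + 1/(295/142) = 6 + 142/295 = 1912/295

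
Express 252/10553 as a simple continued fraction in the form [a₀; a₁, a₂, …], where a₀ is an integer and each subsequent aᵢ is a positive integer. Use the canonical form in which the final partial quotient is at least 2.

⌊252/10553⌋ = 0, remainder 252
⌊10553/252⌋ = 41, remainder 221
⌊252/221⌋ = 1, remainder 31
⌊221/31⌋ = 7, remainder 4
⌊31/4⌋ = 7, remainder 3
⌊4/3⌋ = 1, remainder 1
⌊3/1⌋ = 3, remainder 0

[0; 41, 1, 7, 7, 1, 3]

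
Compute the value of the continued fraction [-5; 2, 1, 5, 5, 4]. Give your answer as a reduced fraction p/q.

-1715/369

Use the convergent recurrence hₖ = aₖ·hₖ₋₁ + hₖ₋₂ (and likewise for the denominators kₖ):
a_0 = -5: -5/1
a_1 = 2: -9/2
a_2 = 1: -14/3
a_3 = 5: -79/17
a_4 = 5: -409/88
a_5 = 4: -1715/369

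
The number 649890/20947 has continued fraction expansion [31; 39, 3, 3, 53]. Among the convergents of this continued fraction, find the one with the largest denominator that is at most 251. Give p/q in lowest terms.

3661/118

List convergents until the denominator exceeds the bound:
a_0 = 31: 31/1  (≤ bound)
a_1 = 39: 1210/39  (≤ bound)
a_2 = 3: 3661/118  (≤ bound)
a_3 = 3: 12193/393  (> 251, stop)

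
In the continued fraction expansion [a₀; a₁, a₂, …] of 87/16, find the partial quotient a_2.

3

Run the Euclidean algorithm, recording each quotient:
87 ÷ 16 → quotient 5, remainder 7
16 ÷ 7 → quotient 2, remainder 2
7 ÷ 2 → quotient 3, remainder 1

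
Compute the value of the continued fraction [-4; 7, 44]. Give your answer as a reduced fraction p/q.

Start with 44.
7 + 1/(44/1) = 7 + 1/44 = 309/44
-4 + 1/(309/44) = -4 + 44/309 = -1192/309

-1192/309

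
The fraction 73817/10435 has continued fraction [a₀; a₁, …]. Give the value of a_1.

Apply division with remainder until the remainder is 0:
73817 = 7·10435 + 772, so a_0 = 7
10435 = 13·772 + 399, so a_1 = 13

13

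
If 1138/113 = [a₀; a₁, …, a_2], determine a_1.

14

⌊1138/113⌋ = 10, remainder 8
⌊113/8⌋ = 14, remainder 1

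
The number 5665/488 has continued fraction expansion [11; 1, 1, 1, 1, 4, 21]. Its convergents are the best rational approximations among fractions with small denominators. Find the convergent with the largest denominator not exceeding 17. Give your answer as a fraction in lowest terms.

58/5

List convergents until the denominator exceeds the bound:
a_0 = 11: 11/1  (≤ bound)
a_1 = 1: 12/1  (≤ bound)
a_2 = 1: 23/2  (≤ bound)
a_3 = 1: 35/3  (≤ bound)
a_4 = 1: 58/5  (≤ bound)
a_5 = 4: 267/23  (> 17, stop)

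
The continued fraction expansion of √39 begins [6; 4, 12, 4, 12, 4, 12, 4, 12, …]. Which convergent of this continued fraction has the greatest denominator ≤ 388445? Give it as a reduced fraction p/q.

764394/122401

a_0 = 6: 6/1  (≤ bound)
a_1 = 4: 25/4  (≤ bound)
a_2 = 12: 306/49  (≤ bound)
a_3 = 4: 1249/200  (≤ bound)
a_4 = 12: 15294/2449  (≤ bound)
a_5 = 4: 62425/9996  (≤ bound)
a_6 = 12: 764394/122401  (≤ bound)
a_7 = 4: 3120001/499600  (> 388445, stop)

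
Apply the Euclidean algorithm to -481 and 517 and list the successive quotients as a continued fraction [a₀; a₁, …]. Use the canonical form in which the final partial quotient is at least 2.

[-1; 14, 2, 1, 3, 3]

Run the Euclidean algorithm, recording each quotient:
-481 ÷ 517 → quotient -1, remainder 36
517 ÷ 36 → quotient 14, remainder 13
36 ÷ 13 → quotient 2, remainder 10
13 ÷ 10 → quotient 1, remainder 3
10 ÷ 3 → quotient 3, remainder 1
3 ÷ 1 → quotient 3, remainder 0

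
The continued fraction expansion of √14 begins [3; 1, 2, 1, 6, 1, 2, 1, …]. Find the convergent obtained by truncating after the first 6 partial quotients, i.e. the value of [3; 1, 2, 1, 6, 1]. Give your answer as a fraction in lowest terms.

116/31

Starting at the tail and folding back:
Start with 1.
6 + 1/(1/1) = 6 + 1/1 = 7/1
1 + 1/(7/1) = 1 + 1/7 = 8/7
2 + 1/(8/7) = 2 + 7/8 = 23/8
1 + 1/(23/8) = 1 + 8/23 = 31/23
3 + 1/(31/23) = 3 + 23/31 = 116/31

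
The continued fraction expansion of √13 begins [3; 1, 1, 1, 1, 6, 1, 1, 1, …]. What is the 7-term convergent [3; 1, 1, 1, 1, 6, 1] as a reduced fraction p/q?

Start with 1.
6 + 1/(1/1) = 6 + 1/1 = 7/1
1 + 1/(7/1) = 1 + 1/7 = 8/7
1 + 1/(8/7) = 1 + 7/8 = 15/8
1 + 1/(15/8) = 1 + 8/15 = 23/15
1 + 1/(23/15) = 1 + 15/23 = 38/23
3 + 1/(38/23) = 3 + 23/38 = 137/38

137/38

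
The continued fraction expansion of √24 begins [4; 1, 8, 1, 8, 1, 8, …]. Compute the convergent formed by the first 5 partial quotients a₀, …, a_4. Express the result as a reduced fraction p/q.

Start with 8.
1 + 1/(8/1) = 1 + 1/8 = 9/8
8 + 1/(9/8) = 8 + 8/9 = 80/9
1 + 1/(80/9) = 1 + 9/80 = 89/80
4 + 1/(89/80) = 4 + 80/89 = 436/89

436/89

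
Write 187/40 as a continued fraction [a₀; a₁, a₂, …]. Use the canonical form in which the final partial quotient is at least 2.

[4; 1, 2, 13]

187 = 4·40 + 27, so a_0 = 4
40 = 1·27 + 13, so a_1 = 1
27 = 2·13 + 1, so a_2 = 2
13 = 13·1 + 0, so a_3 = 13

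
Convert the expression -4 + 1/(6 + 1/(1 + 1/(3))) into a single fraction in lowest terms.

-104/27

Collapse the nested fraction from the inside out:
Start with 3.
1 + 1/(3/1) = 1 + 1/3 = 4/3
6 + 1/(4/3) = 6 + 3/4 = 27/4
-4 + 1/(27/4) = -4 + 4/27 = -104/27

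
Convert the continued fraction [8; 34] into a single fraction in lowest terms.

273/34

Start with 34.
8 + 1/(34/1) = 8 + 1/34 = 273/34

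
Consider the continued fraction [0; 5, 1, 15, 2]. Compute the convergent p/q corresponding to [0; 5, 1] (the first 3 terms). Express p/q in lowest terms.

a_0 = 0: 0/1
a_1 = 5: 1/5
a_2 = 1: 1/6

1/6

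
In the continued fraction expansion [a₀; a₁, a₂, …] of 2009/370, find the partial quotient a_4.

3

⌊2009/370⌋ = 5, remainder 159
⌊370/159⌋ = 2, remainder 52
⌊159/52⌋ = 3, remainder 3
⌊52/3⌋ = 17, remainder 1
⌊3/1⌋ = 3, remainder 0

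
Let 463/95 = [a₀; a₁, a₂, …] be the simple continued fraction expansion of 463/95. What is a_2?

6

⌊463/95⌋ = 4, remainder 83
⌊95/83⌋ = 1, remainder 12
⌊83/12⌋ = 6, remainder 11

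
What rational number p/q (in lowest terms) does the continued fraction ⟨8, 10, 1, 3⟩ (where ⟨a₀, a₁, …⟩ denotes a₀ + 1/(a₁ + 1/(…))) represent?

348/43

Compute successive convergents:
a_0 = 8: 8/1
a_1 = 10: 81/10
a_2 = 1: 89/11
a_3 = 3: 348/43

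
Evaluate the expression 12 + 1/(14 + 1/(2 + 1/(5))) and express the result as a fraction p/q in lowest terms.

1919/159

Compute successive convergents:
a_0 = 12: 12/1
a_1 = 14: 169/14
a_2 = 2: 350/29
a_3 = 5: 1919/159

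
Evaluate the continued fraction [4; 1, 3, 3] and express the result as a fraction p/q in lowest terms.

Collapse the nested fraction from the inside out:
Start with 3.
3 + 1/(3/1) = 3 + 1/3 = 10/3
1 + 1/(10/3) = 1 + 3/10 = 13/10
4 + 1/(13/10) = 4 + 10/13 = 62/13

62/13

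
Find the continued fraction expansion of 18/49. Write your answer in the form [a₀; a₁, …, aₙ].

[0; 2, 1, 2, 1, 1, 2]

Repeatedly divide and take the remainder:
⌊18/49⌋ = 0, remainder 18
⌊49/18⌋ = 2, remainder 13
⌊18/13⌋ = 1, remainder 5
⌊13/5⌋ = 2, remainder 3
⌊5/3⌋ = 1, remainder 2
⌊3/2⌋ = 1, remainder 1
⌊2/1⌋ = 2, remainder 0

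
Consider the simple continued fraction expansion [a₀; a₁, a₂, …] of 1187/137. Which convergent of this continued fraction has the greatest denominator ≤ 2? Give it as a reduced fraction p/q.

17/2

List convergents until the denominator exceeds the bound:
a_0 = 8: 8/1  (≤ bound)
a_1 = 1: 9/1  (≤ bound)
a_2 = 1: 17/2  (≤ bound)
a_3 = 1: 26/3  (> 2, stop)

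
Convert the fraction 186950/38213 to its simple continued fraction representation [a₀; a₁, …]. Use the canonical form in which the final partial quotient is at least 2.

[4; 1, 8, 3, 2, 36, 3, 5]

186950 = 4·38213 + 34098, so a_0 = 4
38213 = 1·34098 + 4115, so a_1 = 1
34098 = 8·4115 + 1178, so a_2 = 8
4115 = 3·1178 + 581, so a_3 = 3
1178 = 2·581 + 16, so a_4 = 2
581 = 36·16 + 5, so a_5 = 36
16 = 3·5 + 1, so a_6 = 3
5 = 5·1 + 0, so a_7 = 5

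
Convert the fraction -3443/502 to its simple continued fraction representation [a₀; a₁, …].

-3443 ÷ 502 → quotient -7, remainder 71
502 ÷ 71 → quotient 7, remainder 5
71 ÷ 5 → quotient 14, remainder 1
5 ÷ 1 → quotient 5, remainder 0

[-7; 7, 14, 5]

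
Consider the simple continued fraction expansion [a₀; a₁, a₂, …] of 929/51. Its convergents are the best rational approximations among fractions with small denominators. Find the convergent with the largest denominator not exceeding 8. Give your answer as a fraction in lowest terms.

a_0 = 18: 18/1  (≤ bound)
a_1 = 4: 73/4  (≤ bound)
a_2 = 1: 91/5  (≤ bound)
a_3 = 1: 164/9  (> 8, stop)

91/5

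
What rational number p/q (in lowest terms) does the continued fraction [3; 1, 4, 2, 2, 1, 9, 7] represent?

10001/2621

Start with 7.
9 + 1/(7/1) = 9 + 1/7 = 64/7
1 + 1/(64/7) = 1 + 7/64 = 71/64
2 + 1/(71/64) = 2 + 64/71 = 206/71
2 + 1/(206/71) = 2 + 71/206 = 483/206
4 + 1/(483/206) = 4 + 206/483 = 2138/483
1 + 1/(2138/483) = 1 + 483/2138 = 2621/2138
3 + 1/(2621/2138) = 3 + 2138/2621 = 10001/2621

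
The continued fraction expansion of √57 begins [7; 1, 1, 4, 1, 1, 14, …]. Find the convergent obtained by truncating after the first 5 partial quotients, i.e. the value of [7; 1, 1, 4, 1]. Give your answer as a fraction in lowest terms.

83/11

Starting at the tail and folding back:
Start with 1.
4 + 1/(1/1) = 4 + 1/1 = 5/1
1 + 1/(5/1) = 1 + 1/5 = 6/5
1 + 1/(6/5) = 1 + 5/6 = 11/6
7 + 1/(11/6) = 7 + 6/11 = 83/11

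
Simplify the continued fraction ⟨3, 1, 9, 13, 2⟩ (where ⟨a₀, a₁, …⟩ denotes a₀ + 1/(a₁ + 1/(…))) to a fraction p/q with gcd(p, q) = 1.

1061/272

a_0 = 3: 3/1
a_1 = 1: 4/1
a_2 = 9: 39/10
a_3 = 13: 511/131
a_4 = 2: 1061/272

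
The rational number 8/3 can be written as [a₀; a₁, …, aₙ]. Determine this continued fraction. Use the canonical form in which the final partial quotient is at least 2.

[2; 1, 2]

Run the Euclidean algorithm, recording each quotient:
8 ÷ 3 → quotient 2, remainder 2
3 ÷ 2 → quotient 1, remainder 1
2 ÷ 1 → quotient 2, remainder 0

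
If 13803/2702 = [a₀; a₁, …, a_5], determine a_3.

1

Run the Euclidean algorithm, recording each quotient:
13803 = 5·2702 + 293, so a_0 = 5
2702 = 9·293 + 65, so a_1 = 9
293 = 4·65 + 33, so a_2 = 4
65 = 1·33 + 32, so a_3 = 1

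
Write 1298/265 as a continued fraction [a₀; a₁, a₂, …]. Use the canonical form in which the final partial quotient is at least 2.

[4; 1, 8, 1, 4, 2, 2]

1298 = 4·265 + 238, so a_0 = 4
265 = 1·238 + 27, so a_1 = 1
238 = 8·27 + 22, so a_2 = 8
27 = 1·22 + 5, so a_3 = 1
22 = 4·5 + 2, so a_4 = 4
5 = 2·2 + 1, so a_5 = 2
2 = 2·1 + 0, so a_6 = 2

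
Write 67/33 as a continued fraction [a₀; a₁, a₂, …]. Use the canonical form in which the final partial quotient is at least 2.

Repeatedly divide and take the remainder:
67 ÷ 33 → quotient 2, remainder 1
33 ÷ 1 → quotient 33, remainder 0

[2; 33]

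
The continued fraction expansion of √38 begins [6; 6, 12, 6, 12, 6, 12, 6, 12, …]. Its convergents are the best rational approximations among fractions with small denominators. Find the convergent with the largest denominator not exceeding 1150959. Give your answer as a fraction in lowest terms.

a_0 = 6: 6/1  (≤ bound)
a_1 = 6: 37/6  (≤ bound)
a_2 = 12: 450/73  (≤ bound)
a_3 = 6: 2737/444  (≤ bound)
a_4 = 12: 33294/5401  (≤ bound)
a_5 = 6: 202501/32850  (≤ bound)
a_6 = 12: 2463306/399601  (≤ bound)
a_7 = 6: 14982337/2430456  (> 1150959, stop)

2463306/399601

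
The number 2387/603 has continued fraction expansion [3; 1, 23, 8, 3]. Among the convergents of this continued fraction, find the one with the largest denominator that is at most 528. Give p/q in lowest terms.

List convergents until the denominator exceeds the bound:
a_0 = 3: 3/1  (≤ bound)
a_1 = 1: 4/1  (≤ bound)
a_2 = 23: 95/24  (≤ bound)
a_3 = 8: 764/193  (≤ bound)
a_4 = 3: 2387/603  (> 528, stop)

764/193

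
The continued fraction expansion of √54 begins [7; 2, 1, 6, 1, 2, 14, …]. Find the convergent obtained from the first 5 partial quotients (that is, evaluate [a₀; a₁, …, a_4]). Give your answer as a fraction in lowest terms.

Start with 1.
6 + 1/(1/1) = 6 + 1/1 = 7/1
1 + 1/(7/1) = 1 + 1/7 = 8/7
2 + 1/(8/7) = 2 + 7/8 = 23/8
7 + 1/(23/8) = 7 + 8/23 = 169/23

169/23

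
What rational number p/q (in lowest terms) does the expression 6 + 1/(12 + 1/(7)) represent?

517/85

a_0 = 6: 6/1
a_1 = 12: 73/12
a_2 = 7: 517/85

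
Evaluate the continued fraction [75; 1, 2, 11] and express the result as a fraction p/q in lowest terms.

2573/34

Starting at the tail and folding back:
Start with 11.
2 + 1/(11/1) = 2 + 1/11 = 23/11
1 + 1/(23/11) = 1 + 11/23 = 34/23
75 + 1/(34/23) = 75 + 23/34 = 2573/34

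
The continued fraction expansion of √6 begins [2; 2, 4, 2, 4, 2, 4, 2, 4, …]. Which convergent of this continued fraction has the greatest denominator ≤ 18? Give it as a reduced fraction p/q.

List convergents until the denominator exceeds the bound:
a_0 = 2: 2/1  (≤ bound)
a_1 = 2: 5/2  (≤ bound)
a_2 = 4: 22/9  (≤ bound)
a_3 = 2: 49/20  (> 18, stop)

22/9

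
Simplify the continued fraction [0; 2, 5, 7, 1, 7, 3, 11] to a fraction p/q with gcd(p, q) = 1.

11433/25096

Start with 11.
3 + 1/(11/1) = 3 + 1/11 = 34/11
7 + 1/(34/11) = 7 + 11/34 = 249/34
1 + 1/(249/34) = 1 + 34/249 = 283/249
7 + 1/(283/249) = 7 + 249/283 = 2230/283
5 + 1/(2230/283) = 5 + 283/2230 = 11433/2230
2 + 1/(11433/2230) = 2 + 2230/11433 = 25096/11433
0 + 1/(25096/11433) = 0 + 11433/25096 = 11433/25096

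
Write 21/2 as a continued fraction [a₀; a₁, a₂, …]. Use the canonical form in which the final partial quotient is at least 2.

⌊21/2⌋ = 10, remainder 1
⌊2/1⌋ = 2, remainder 0

[10; 2]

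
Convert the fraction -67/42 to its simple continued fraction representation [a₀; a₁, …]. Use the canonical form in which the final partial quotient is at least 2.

[-2; 2, 2, 8]

-67 = -2·42 + 17, so a_0 = -2
42 = 2·17 + 8, so a_1 = 2
17 = 2·8 + 1, so a_2 = 2
8 = 8·1 + 0, so a_3 = 8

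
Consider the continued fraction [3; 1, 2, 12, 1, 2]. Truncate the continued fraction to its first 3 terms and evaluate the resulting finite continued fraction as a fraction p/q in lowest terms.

11/3

Build up convergents one term at a time:
a_0 = 3: 3/1
a_1 = 1: 4/1
a_2 = 2: 11/3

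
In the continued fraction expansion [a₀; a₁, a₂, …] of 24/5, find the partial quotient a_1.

1

Run the Euclidean algorithm, recording each quotient:
⌊24/5⌋ = 4, remainder 4
⌊5/4⌋ = 1, remainder 1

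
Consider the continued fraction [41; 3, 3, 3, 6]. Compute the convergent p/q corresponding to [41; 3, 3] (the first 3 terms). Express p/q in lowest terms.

413/10

a_0 = 41: 41/1
a_1 = 3: 124/3
a_2 = 3: 413/10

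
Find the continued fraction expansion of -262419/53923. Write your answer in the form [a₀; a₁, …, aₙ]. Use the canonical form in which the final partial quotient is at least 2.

-262419 = -5·53923 + 7196, so a_0 = -5
53923 = 7·7196 + 3551, so a_1 = 7
7196 = 2·3551 + 94, so a_2 = 2
3551 = 37·94 + 73, so a_3 = 37
94 = 1·73 + 21, so a_4 = 1
73 = 3·21 + 10, so a_5 = 3
21 = 2·10 + 1, so a_6 = 2
10 = 10·1 + 0, so a_7 = 10

[-5; 7, 2, 37, 1, 3, 2, 10]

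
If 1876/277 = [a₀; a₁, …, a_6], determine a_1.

1876 ÷ 277 → quotient 6, remainder 214
277 ÷ 214 → quotient 1, remainder 63

1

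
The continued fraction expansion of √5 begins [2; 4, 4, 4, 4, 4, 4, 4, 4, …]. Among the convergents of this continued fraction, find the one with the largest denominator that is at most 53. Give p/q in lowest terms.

38/17

a_0 = 2: 2/1  (≤ bound)
a_1 = 4: 9/4  (≤ bound)
a_2 = 4: 38/17  (≤ bound)
a_3 = 4: 161/72  (> 53, stop)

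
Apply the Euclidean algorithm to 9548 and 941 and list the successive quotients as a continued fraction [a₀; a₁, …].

Apply division with remainder until the remainder is 0:
9548 ÷ 941 → quotient 10, remainder 138
941 ÷ 138 → quotient 6, remainder 113
138 ÷ 113 → quotient 1, remainder 25
113 ÷ 25 → quotient 4, remainder 13
25 ÷ 13 → quotient 1, remainder 12
13 ÷ 12 → quotient 1, remainder 1
12 ÷ 1 → quotient 12, remainder 0

[10; 6, 1, 4, 1, 1, 12]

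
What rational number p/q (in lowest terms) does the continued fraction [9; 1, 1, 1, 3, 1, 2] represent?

376/39

a_0 = 9: 9/1
a_1 = 1: 10/1
a_2 = 1: 19/2
a_3 = 1: 29/3
a_4 = 3: 106/11
a_5 = 1: 135/14
a_6 = 2: 376/39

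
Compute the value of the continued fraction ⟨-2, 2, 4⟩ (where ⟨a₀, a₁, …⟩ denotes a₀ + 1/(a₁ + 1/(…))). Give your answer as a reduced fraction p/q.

-14/9

a_0 = -2: -2/1
a_1 = 2: -3/2
a_2 = 4: -14/9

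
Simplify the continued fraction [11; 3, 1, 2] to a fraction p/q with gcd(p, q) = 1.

a_0 = 11: 11/1
a_1 = 3: 34/3
a_2 = 1: 45/4
a_3 = 2: 124/11

124/11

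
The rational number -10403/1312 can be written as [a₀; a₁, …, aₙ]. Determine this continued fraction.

[-8; 14, 9, 3, 3]

Run the Euclidean algorithm, recording each quotient:
⌊-10403/1312⌋ = -8, remainder 93
⌊1312/93⌋ = 14, remainder 10
⌊93/10⌋ = 9, remainder 3
⌊10/3⌋ = 3, remainder 1
⌊3/1⌋ = 3, remainder 0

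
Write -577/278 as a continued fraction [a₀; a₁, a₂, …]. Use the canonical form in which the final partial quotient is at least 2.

[-3; 1, 12, 4, 5]

⌊-577/278⌋ = -3, remainder 257
⌊278/257⌋ = 1, remainder 21
⌊257/21⌋ = 12, remainder 5
⌊21/5⌋ = 4, remainder 1
⌊5/1⌋ = 5, remainder 0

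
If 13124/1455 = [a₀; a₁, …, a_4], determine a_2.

5

Run the Euclidean algorithm, recording each quotient:
13124 = 9·1455 + 29, so a_0 = 9
1455 = 50·29 + 5, so a_1 = 50
29 = 5·5 + 4, so a_2 = 5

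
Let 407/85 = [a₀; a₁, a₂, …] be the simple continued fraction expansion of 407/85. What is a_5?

1

Run the Euclidean algorithm, recording each quotient:
407 = 4·85 + 67, so a_0 = 4
85 = 1·67 + 18, so a_1 = 1
67 = 3·18 + 13, so a_2 = 3
18 = 1·13 + 5, so a_3 = 1
13 = 2·5 + 3, so a_4 = 2
5 = 1·3 + 2, so a_5 = 1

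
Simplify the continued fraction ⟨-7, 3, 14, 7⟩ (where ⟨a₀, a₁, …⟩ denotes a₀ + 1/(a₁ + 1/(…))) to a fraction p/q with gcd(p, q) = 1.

-2029/304

Starting at the tail and folding back:
Start with 7.
14 + 1/(7/1) = 14 + 1/7 = 99/7
3 + 1/(99/7) = 3 + 7/99 = 304/99
-7 + 1/(304/99) = -7 + 99/304 = -2029/304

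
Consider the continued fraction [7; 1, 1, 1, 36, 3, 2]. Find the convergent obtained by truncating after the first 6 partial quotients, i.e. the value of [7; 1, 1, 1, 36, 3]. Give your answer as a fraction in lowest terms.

2552/333

Starting at the tail and folding back:
Start with 3.
36 + 1/(3/1) = 36 + 1/3 = 109/3
1 + 1/(109/3) = 1 + 3/109 = 112/109
1 + 1/(112/109) = 1 + 109/112 = 221/112
1 + 1/(221/112) = 1 + 112/221 = 333/221
7 + 1/(333/221) = 7 + 221/333 = 2552/333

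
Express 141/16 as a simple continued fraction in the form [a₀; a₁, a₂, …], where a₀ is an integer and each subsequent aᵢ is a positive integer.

141 = 8·16 + 13, so a_0 = 8
16 = 1·13 + 3, so a_1 = 1
13 = 4·3 + 1, so a_2 = 4
3 = 3·1 + 0, so a_3 = 3

[8; 1, 4, 3]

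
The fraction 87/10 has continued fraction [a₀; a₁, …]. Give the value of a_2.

87 = 8·10 + 7, so a_0 = 8
10 = 1·7 + 3, so a_1 = 1
7 = 2·3 + 1, so a_2 = 2

2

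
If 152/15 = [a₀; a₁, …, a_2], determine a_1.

7

152 ÷ 15 → quotient 10, remainder 2
15 ÷ 2 → quotient 7, remainder 1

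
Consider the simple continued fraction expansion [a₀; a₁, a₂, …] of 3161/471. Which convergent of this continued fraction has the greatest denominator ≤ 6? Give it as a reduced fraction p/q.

a_0 = 6: 6/1  (≤ bound)
a_1 = 1: 7/1  (≤ bound)
a_2 = 2: 20/3  (≤ bound)
a_3 = 2: 47/7  (> 6, stop)

20/3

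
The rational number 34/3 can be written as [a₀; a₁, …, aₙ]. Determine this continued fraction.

[11; 3]

⌊34/3⌋ = 11, remainder 1
⌊3/1⌋ = 3, remainder 0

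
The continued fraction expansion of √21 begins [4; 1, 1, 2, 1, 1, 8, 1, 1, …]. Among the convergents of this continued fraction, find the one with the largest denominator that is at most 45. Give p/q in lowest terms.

55/12

List convergents until the denominator exceeds the bound:
a_0 = 4: 4/1  (≤ bound)
a_1 = 1: 5/1  (≤ bound)
a_2 = 1: 9/2  (≤ bound)
a_3 = 2: 23/5  (≤ bound)
a_4 = 1: 32/7  (≤ bound)
a_5 = 1: 55/12  (≤ bound)
a_6 = 8: 472/103  (> 45, stop)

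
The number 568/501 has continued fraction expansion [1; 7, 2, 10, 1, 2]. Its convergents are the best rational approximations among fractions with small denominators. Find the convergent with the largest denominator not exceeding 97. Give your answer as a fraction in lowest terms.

17/15

a_0 = 1: 1/1  (≤ bound)
a_1 = 7: 8/7  (≤ bound)
a_2 = 2: 17/15  (≤ bound)
a_3 = 10: 178/157  (> 97, stop)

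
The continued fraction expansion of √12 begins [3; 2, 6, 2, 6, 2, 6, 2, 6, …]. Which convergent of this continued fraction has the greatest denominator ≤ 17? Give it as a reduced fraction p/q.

a_0 = 3: 3/1  (≤ bound)
a_1 = 2: 7/2  (≤ bound)
a_2 = 6: 45/13  (≤ bound)
a_3 = 2: 97/28  (> 17, stop)

45/13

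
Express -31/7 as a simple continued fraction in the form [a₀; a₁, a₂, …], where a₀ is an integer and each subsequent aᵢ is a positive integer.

[-5; 1, 1, 3]

Apply division with remainder until the remainder is 0:
-31 = -5·7 + 4, so a_0 = -5
7 = 1·4 + 3, so a_1 = 1
4 = 1·3 + 1, so a_2 = 1
3 = 3·1 + 0, so a_3 = 3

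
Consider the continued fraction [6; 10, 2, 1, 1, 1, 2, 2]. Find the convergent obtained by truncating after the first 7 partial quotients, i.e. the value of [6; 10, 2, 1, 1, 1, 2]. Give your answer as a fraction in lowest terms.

1329/218

Start with 2.
1 + 1/(2/1) = 1 + 1/2 = 3/2
1 + 1/(3/2) = 1 + 2/3 = 5/3
1 + 1/(5/3) = 1 + 3/5 = 8/5
2 + 1/(8/5) = 2 + 5/8 = 21/8
10 + 1/(21/8) = 10 + 8/21 = 218/21
6 + 1/(218/21) = 6 + 21/218 = 1329/218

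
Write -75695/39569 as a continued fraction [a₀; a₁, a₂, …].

[-2; 11, 2, 33, 3, 1, 12]

-75695 = -2·39569 + 3443, so a_0 = -2
39569 = 11·3443 + 1696, so a_1 = 11
3443 = 2·1696 + 51, so a_2 = 2
1696 = 33·51 + 13, so a_3 = 33
51 = 3·13 + 12, so a_4 = 3
13 = 1·12 + 1, so a_5 = 1
12 = 12·1 + 0, so a_6 = 12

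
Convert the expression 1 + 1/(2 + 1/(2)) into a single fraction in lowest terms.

Start with 2.
2 + 1/(2/1) = 2 + 1/2 = 5/2
1 + 1/(5/2) = 1 + 2/5 = 7/5

7/5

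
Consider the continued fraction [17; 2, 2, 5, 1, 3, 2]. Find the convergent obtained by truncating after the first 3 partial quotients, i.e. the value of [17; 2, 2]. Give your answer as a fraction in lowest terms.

Compute successive convergents:
a_0 = 17: 17/1
a_1 = 2: 35/2
a_2 = 2: 87/5

87/5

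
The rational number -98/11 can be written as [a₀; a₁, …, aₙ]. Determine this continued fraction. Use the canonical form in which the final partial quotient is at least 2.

[-9; 11]

-98 ÷ 11 → quotient -9, remainder 1
11 ÷ 1 → quotient 11, remainder 0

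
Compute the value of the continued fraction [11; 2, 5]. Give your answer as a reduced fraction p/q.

126/11

a_0 = 11: 11/1
a_1 = 2: 23/2
a_2 = 5: 126/11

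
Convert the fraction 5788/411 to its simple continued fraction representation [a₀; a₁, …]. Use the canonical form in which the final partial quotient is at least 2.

[14; 12, 11, 3]

Run the Euclidean algorithm, recording each quotient:
5788 = 14·411 + 34, so a_0 = 14
411 = 12·34 + 3, so a_1 = 12
34 = 11·3 + 1, so a_2 = 11
3 = 3·1 + 0, so a_3 = 3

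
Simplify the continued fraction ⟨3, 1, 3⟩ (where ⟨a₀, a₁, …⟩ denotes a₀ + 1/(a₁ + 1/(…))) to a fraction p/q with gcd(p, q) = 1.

15/4

Start with 3.
1 + 1/(3/1) = 1 + 1/3 = 4/3
3 + 1/(4/3) = 3 + 3/4 = 15/4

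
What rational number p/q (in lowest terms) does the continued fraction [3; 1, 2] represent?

Start with 2.
1 + 1/(2/1) = 1 + 1/2 = 3/2
3 + 1/(3/2) = 3 + 2/3 = 11/3

11/3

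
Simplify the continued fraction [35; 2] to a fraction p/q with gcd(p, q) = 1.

71/2

Work from the innermost term outward:
Start with 2.
35 + 1/(2/1) = 35 + 1/2 = 71/2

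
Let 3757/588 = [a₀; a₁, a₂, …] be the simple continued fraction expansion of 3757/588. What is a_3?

3757 = 6·588 + 229, so a_0 = 6
588 = 2·229 + 130, so a_1 = 2
229 = 1·130 + 99, so a_2 = 1
130 = 1·99 + 31, so a_3 = 1

1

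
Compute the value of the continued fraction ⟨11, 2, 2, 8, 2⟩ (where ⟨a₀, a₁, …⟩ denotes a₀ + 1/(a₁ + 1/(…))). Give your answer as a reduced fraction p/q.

1015/89

a_0 = 11: 11/1
a_1 = 2: 23/2
a_2 = 2: 57/5
a_3 = 8: 479/42
a_4 = 2: 1015/89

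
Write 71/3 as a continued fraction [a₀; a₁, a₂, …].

[23; 1, 2]

Repeatedly divide and take the remainder:
71 ÷ 3 → quotient 23, remainder 2
3 ÷ 2 → quotient 1, remainder 1
2 ÷ 1 → quotient 2, remainder 0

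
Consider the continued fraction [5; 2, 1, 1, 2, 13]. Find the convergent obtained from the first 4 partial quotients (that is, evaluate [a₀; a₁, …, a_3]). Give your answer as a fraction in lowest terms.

Collapse the nested fraction from the inside out:
Start with 1.
1 + 1/(1/1) = 1 + 1/1 = 2/1
2 + 1/(2/1) = 2 + 1/2 = 5/2
5 + 1/(5/2) = 5 + 2/5 = 27/5

27/5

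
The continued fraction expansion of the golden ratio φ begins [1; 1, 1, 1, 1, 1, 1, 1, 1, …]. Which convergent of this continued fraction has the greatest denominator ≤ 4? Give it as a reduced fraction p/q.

a_0 = 1: 1/1  (≤ bound)
a_1 = 1: 2/1  (≤ bound)
a_2 = 1: 3/2  (≤ bound)
a_3 = 1: 5/3  (≤ bound)
a_4 = 1: 8/5  (> 4, stop)

5/3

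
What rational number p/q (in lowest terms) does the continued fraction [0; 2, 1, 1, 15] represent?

31/78

Build up convergents one term at a time:
a_0 = 0: 0/1
a_1 = 2: 1/2
a_2 = 1: 1/3
a_3 = 1: 2/5
a_4 = 15: 31/78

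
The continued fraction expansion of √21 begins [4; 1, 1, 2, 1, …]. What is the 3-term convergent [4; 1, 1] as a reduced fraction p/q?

9/2

Start with 1.
1 + 1/(1/1) = 1 + 1/1 = 2/1
4 + 1/(2/1) = 4 + 1/2 = 9/2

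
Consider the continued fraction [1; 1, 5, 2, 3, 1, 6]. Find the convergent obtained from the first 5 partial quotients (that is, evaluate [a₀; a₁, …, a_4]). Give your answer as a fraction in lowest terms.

Use the convergent recurrence hₖ = aₖ·hₖ₋₁ + hₖ₋₂ (and likewise for the denominators kₖ):
a_0 = 1: 1/1
a_1 = 1: 2/1
a_2 = 5: 11/6
a_3 = 2: 24/13
a_4 = 3: 83/45

83/45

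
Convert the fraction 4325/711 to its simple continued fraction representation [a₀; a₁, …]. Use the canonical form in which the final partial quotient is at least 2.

[6; 12, 19, 1, 2]

Apply division with remainder until the remainder is 0:
4325 = 6·711 + 59, so a_0 = 6
711 = 12·59 + 3, so a_1 = 12
59 = 19·3 + 2, so a_2 = 19
3 = 1·2 + 1, so a_3 = 1
2 = 2·1 + 0, so a_4 = 2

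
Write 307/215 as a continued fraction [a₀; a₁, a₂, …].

307 ÷ 215 → quotient 1, remainder 92
215 ÷ 92 → quotient 2, remainder 31
92 ÷ 31 → quotient 2, remainder 30
31 ÷ 30 → quotient 1, remainder 1
30 ÷ 1 → quotient 30, remainder 0

[1; 2, 2, 1, 30]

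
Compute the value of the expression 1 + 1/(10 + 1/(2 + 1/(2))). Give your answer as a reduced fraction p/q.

Collapse the nested fraction from the inside out:
Start with 2.
2 + 1/(2/1) = 2 + 1/2 = 5/2
10 + 1/(5/2) = 10 + 2/5 = 52/5
1 + 1/(52/5) = 1 + 5/52 = 57/52

57/52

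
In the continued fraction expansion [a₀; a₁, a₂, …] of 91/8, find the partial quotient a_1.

2

91 ÷ 8 → quotient 11, remainder 3
8 ÷ 3 → quotient 2, remainder 2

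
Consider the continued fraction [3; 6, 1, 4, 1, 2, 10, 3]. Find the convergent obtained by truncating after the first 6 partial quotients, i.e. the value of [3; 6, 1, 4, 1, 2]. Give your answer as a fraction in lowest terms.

365/116

Starting at the tail and folding back:
Start with 2.
1 + 1/(2/1) = 1 + 1/2 = 3/2
4 + 1/(3/2) = 4 + 2/3 = 14/3
1 + 1/(14/3) = 1 + 3/14 = 17/14
6 + 1/(17/14) = 6 + 14/17 = 116/17
3 + 1/(116/17) = 3 + 17/116 = 365/116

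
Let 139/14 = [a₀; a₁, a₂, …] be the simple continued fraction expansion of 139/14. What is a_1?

1

⌊139/14⌋ = 9, remainder 13
⌊14/13⌋ = 1, remainder 1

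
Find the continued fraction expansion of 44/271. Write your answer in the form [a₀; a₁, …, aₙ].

[0; 6, 6, 3, 2]

⌊44/271⌋ = 0, remainder 44
⌊271/44⌋ = 6, remainder 7
⌊44/7⌋ = 6, remainder 2
⌊7/2⌋ = 3, remainder 1
⌊2/1⌋ = 2, remainder 0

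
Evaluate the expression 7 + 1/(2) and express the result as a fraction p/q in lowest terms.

Work from the innermost term outward:
Start with 2.
7 + 1/(2/1) = 7 + 1/2 = 15/2

15/2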